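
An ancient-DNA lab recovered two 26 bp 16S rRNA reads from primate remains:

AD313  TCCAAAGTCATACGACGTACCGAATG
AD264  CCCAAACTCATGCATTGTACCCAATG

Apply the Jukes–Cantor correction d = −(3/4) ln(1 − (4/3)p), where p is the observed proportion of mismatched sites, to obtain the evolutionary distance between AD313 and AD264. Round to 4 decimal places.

0.3335

Differing sites — 1:T/C; 7:G/C; 12:A/G; 14:G/A; 15:A/T; 16:C/T; 22:G/C.
p = 7/26 = 0.269231.
d = −0.75 · ln(1 − (4/3)·0.269231) = −0.75 · ln(0.641025) = −0.75 · (-0.444687) = 0.3335.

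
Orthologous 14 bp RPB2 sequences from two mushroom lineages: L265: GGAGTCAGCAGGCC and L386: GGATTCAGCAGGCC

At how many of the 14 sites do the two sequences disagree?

1

The sequences differ at position 4 (G/T).
That gives 1 mismatch out of 14 aligned sites, so the Hamming distance is 1.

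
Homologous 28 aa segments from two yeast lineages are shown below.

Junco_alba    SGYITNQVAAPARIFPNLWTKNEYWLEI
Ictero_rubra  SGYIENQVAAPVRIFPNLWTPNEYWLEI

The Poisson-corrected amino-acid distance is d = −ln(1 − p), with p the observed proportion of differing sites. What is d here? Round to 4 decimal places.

Mismatches occur at site 5 (T→E), site 12 (A→V), site 21 (K→P).
p = 3/28 = 0.107143.
d = −ln(1 − 0.107143) = −ln(0.892857) = 0.1133.

0.1133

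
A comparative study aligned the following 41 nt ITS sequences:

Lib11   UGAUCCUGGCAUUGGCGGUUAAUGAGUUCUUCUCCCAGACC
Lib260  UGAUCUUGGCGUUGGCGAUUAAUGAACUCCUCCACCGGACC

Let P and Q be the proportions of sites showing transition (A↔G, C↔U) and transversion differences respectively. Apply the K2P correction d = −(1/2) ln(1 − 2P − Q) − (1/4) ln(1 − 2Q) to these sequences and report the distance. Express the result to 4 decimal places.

Mismatches occur at site 6 (C↔U, transition), site 11 (A↔G, transition), site 18 (G↔A, transition), site 26 (G↔A, transition), site 27 (U↔C, transition), site 30 (U↔C, transition), site 33 (U↔C, transition), site 34 (C↔A, transversion), site 37 (A↔G, transition).
Of the 9 differences, 8 transitions and 1 transversion over 41 sites: P = 8/41 = 0.195122, Q = 1/41 = 0.024390.
d = −0.5·ln(0.585366) − 0.25·ln(0.951220) = −0.5·(-0.535518) − 0.25·(-0.050010) = 0.2803.

0.2803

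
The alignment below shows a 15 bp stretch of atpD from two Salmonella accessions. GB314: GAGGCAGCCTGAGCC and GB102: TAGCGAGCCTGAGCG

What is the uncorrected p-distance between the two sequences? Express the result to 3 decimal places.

Differing sites — 1:G/T; 4:G/C; 5:C/G; 15:C/G.
There are 4 differences over 15 sites, so p = 4/15 = 0.267.

0.267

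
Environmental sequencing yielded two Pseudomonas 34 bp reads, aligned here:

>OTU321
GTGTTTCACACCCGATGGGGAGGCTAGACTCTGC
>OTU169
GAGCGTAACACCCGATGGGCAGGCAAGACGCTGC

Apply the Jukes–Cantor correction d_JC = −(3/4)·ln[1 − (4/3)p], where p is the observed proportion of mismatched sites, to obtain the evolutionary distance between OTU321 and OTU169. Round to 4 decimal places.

0.2407

Differing sites — 2:T/A; 4:T/C; 5:T/G; 7:C/A; 20:G/C; 25:T/A; 30:T/G.
p = 7/34 = 0.205882.
d = −0.75 · ln(1 − (4/3)·0.205882) = −0.75 · ln(0.725491) = −0.75 · (-0.320907) = 0.2407.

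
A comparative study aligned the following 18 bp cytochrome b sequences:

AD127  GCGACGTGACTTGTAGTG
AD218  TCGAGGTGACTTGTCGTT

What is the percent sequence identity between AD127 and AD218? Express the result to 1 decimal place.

77.8%

Differing sites — 1:G/T; 5:C/G; 15:A/C; 18:G/T.
14 of the 18 sites match, so the percent identity is 14/18 × 100 = 77.8%.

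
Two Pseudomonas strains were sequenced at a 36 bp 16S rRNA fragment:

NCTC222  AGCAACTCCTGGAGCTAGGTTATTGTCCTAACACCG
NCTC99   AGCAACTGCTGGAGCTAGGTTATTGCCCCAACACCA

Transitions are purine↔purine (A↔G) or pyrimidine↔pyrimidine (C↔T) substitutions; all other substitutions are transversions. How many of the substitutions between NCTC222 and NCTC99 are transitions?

The sequences differ at positions 8 (C/G, transversion), 26 (T/C, transition), 29 (T/C, transition), 36 (G/A, transition).
Of the 4 differences, 3 transitions and 1 transversion, so the answer is 3.

3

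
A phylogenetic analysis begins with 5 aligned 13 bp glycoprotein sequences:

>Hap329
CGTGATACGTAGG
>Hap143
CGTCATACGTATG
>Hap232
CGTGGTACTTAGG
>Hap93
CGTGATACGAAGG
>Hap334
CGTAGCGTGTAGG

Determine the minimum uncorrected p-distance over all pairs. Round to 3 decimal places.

Pairwise Hamming distances:
  Hap329 vs Hap143: 2
  Hap329 vs Hap232: 2
  Hap329 vs Hap93: 1
  Hap329 vs Hap334: 5
  Hap143 vs Hap232: 4
  Hap143 vs Hap93: 3
  Hap143 vs Hap334: 6
  Hap232 vs Hap93: 3
  Hap232 vs Hap334: 5
  Hap93 vs Hap334: 6
The smallest is 1 mismatch, between Hap329 and Hap93; p = 1/13 = 0.077.

0.077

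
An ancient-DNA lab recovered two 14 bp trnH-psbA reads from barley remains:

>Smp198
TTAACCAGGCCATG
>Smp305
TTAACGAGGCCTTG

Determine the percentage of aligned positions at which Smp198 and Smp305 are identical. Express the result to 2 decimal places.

85.71%

Mismatches occur at site 6 (C/G), site 12 (A/T).
12 of the 14 sites match, so the percent identity is 12/14 × 100 = 85.71%.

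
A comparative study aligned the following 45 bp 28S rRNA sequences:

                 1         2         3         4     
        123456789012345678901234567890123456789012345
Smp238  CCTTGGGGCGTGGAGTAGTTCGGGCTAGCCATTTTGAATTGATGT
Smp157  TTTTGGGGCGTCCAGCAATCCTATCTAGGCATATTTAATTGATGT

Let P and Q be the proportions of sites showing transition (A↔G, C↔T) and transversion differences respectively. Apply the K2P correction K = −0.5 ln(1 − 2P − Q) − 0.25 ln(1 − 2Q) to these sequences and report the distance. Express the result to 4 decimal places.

0.3675

The sequences differ at positions 1 (C/T, transition), 2 (C/T, transition), 12 (G/C, transversion), 13 (G/C, transversion), 16 (T/C, transition), 18 (G/A, transition), 20 (T/C, transition), 22 (G/T, transversion), 23 (G/A, transition), 24 (G/T, transversion), 29 (C/G, transversion), 33 (T/A, transversion), 36 (G/T, transversion).
Of the 13 differences, 6 transitions and 7 transversions over 45 sites: P = 6/45 = 0.133333, Q = 7/45 = 0.155556.
d = −0.5·ln(0.577778) − 0.25·ln(0.688888) = −0.5·(-0.548566) − 0.25·(-0.372677) = 0.3675.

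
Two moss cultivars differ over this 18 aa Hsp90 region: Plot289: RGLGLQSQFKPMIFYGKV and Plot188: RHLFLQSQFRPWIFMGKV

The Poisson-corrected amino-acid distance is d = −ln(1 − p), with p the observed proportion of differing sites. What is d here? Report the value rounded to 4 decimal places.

0.3254

Mismatches occur at site 2 (G/H), site 4 (G/F), site 10 (K/R), site 12 (M/W), site 15 (Y/M).
p = 5/18 = 0.277778.
d = −ln(1 − 0.277778) = −ln(0.722222) = 0.3254.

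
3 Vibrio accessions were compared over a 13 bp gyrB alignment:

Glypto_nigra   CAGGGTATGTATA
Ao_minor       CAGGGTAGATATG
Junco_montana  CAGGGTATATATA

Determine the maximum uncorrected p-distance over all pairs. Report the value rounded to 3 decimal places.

0.231

Pairwise Hamming distances:
  Glypto_nigra vs Ao_minor: 3
  Glypto_nigra vs Junco_montana: 1
  Ao_minor vs Junco_montana: 2
The largest is 3 mismatches, between Glypto_nigra and Ao_minor; p = 3/13 = 0.231.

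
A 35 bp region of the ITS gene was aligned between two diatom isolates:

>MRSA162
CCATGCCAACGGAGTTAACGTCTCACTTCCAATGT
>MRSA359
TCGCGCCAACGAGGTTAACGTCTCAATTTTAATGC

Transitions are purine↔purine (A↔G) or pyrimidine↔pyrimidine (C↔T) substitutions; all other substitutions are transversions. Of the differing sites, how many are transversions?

1

Differing sites — 1:C/T (Ti); 3:A/G (Ti); 4:T/C (Ti); 12:G/A (Ti); 13:A/G (Ti); 26:C/A (Tv); 29:C/T (Ti); 30:C/T (Ti); 35:T/C (Ti).
Of the 9 differences, 8 transitions and 1 transversion, so the answer is 1.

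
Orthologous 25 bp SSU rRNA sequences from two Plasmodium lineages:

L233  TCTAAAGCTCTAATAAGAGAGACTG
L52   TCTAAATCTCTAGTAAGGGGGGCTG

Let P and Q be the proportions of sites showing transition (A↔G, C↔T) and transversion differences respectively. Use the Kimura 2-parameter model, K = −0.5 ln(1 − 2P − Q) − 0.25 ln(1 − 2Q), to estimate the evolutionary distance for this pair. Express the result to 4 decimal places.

0.2440

Mismatches occur at site 7 (G↔T, transversion), site 13 (A↔G, transition), site 18 (A↔G, transition), site 20 (A↔G, transition), site 22 (A↔G, transition).
Of the 5 differences, 4 transitions and 1 transversion over 25 sites: P = 4/25 = 0.160000, Q = 1/25 = 0.040000.
d = −0.5·ln(0.640000) − 0.25·ln(0.920000) = −0.5·(-0.446287) − 0.25·(-0.083382) = 0.2440.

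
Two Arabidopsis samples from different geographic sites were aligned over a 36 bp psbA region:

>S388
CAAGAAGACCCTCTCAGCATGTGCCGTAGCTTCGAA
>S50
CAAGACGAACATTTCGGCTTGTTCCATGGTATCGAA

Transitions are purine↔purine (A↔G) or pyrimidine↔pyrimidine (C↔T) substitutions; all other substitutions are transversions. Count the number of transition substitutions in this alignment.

5

The sequences differ at positions 6 (A/C, transversion), 9 (C/A, transversion), 11 (C/A, transversion), 13 (C/T, transition), 16 (A/G, transition), 19 (A/T, transversion), 23 (G/T, transversion), 26 (G/A, transition), 28 (A/G, transition), 30 (C/T, transition), 31 (T/A, transversion).
Of the 11 differences, 5 transitions and 6 transversions, so the answer is 5.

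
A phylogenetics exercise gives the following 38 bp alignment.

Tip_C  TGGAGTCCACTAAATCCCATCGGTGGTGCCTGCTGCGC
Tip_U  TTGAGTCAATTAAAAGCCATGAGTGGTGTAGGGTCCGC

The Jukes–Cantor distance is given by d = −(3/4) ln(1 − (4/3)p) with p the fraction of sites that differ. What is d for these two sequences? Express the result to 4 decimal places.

Differing sites — 2:G/T; 8:C/A; 10:C/T; 15:T/A; 16:C/G; 21:C/G; 22:G/A; 29:C/T; 30:C/A; 31:T/G; 33:C/G; 35:G/C.
p = 12/38 = 0.315789.
d = −0.75 · ln(1 − (4/3)·0.315789) = −0.75 · ln(0.578948) = −0.75 · (-0.546543) = 0.4099.

0.4099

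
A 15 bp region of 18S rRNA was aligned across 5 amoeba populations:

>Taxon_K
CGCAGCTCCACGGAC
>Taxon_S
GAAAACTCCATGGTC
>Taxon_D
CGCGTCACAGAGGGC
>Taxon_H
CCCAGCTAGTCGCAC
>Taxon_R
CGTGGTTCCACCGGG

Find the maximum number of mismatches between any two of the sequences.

Pairwise Hamming distances:
  Taxon_K vs Taxon_S: 6
  Taxon_K vs Taxon_D: 7
  Taxon_K vs Taxon_H: 5
  Taxon_K vs Taxon_R: 6
  Taxon_S vs Taxon_D: 10
  Taxon_S vs Taxon_H: 10
  Taxon_S vs Taxon_R: 10
  Taxon_D vs Taxon_H: 10
  Taxon_D vs Taxon_R: 9
  Taxon_H vs Taxon_R: 11
The largest is 11, between Taxon_H and Taxon_R.

11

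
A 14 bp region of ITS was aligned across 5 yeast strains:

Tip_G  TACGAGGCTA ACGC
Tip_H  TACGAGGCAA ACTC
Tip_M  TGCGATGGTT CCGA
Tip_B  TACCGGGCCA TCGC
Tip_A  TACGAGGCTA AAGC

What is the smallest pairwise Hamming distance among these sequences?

1

Pairwise Hamming distances:
  Tip_G vs Tip_H: 2
  Tip_G vs Tip_M: 6
  Tip_G vs Tip_B: 4
  Tip_G vs Tip_A: 1
  Tip_H vs Tip_M: 8
  Tip_H vs Tip_B: 5
  Tip_H vs Tip_A: 3
  Tip_M vs Tip_B: 9
  Tip_M vs Tip_A: 7
  Tip_B vs Tip_A: 5
The smallest is 1, between Tip_G and Tip_A.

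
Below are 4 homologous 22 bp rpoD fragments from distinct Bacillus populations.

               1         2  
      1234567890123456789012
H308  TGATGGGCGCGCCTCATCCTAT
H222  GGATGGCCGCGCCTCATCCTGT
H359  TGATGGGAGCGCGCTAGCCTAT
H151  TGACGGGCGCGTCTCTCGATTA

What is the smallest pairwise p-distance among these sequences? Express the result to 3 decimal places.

Pairwise Hamming distances:
  H308 vs H222: 3
  H308 vs H359: 5
  H308 vs H151: 8
  H222 vs H359: 8
  H222 vs H151: 10
  H359 vs H151: 12
The smallest is 3 mismatches, between H308 and H222; p = 3/22 = 0.136.

0.136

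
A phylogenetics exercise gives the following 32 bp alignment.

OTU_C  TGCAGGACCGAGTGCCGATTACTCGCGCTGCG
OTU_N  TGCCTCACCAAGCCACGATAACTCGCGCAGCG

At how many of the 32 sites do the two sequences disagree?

Mismatches occur at site 4 (A/C), site 5 (G/T), site 6 (G/C), site 10 (G/A), site 13 (T/C), site 14 (G/C), site 15 (C/A), site 20 (T/A), site 29 (T/A).
That gives 9 mismatches out of 32 aligned sites, so the Hamming distance is 9.

9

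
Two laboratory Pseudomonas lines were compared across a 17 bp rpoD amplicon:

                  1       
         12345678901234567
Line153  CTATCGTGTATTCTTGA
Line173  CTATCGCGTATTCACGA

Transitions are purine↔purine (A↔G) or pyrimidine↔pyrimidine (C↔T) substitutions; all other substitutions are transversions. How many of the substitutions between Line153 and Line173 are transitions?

The sequences differ at positions 7 (T/C, transition), 14 (T/A, transversion), 15 (T/C, transition).
Of the 3 differences, 2 transitions and 1 transversion, so the answer is 2.

2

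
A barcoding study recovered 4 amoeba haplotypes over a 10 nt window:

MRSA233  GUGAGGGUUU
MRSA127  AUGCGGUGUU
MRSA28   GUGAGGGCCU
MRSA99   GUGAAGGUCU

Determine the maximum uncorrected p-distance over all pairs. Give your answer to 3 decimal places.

0.600

Pairwise Hamming distances:
  MRSA233 vs MRSA127: 4
  MRSA233 vs MRSA28: 2
  MRSA233 vs MRSA99: 2
  MRSA127 vs MRSA28: 5
  MRSA127 vs MRSA99: 6
  MRSA28 vs MRSA99: 2
The largest is 6 mismatches, between MRSA127 and MRSA99; p = 6/10 = 0.600.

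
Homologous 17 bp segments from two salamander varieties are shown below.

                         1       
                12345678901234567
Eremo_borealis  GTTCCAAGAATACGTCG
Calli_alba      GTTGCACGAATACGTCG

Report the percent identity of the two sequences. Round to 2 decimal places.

88.24%

Differing sites — 4:C/G; 7:A/C.
15 of the 17 sites match, so the percent identity is 15/17 × 100 = 88.24%.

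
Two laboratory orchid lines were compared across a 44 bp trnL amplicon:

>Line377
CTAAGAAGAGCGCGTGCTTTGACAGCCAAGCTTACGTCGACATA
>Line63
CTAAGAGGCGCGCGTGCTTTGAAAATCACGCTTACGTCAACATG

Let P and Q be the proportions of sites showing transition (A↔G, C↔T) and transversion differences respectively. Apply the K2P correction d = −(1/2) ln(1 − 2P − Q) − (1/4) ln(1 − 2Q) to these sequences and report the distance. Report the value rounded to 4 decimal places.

0.2118

The sequences differ at positions 7 (A/G, transition), 9 (A/C, transversion), 23 (C/A, transversion), 25 (G/A, transition), 26 (C/T, transition), 29 (A/C, transversion), 39 (G/A, transition), 44 (A/G, transition).
Of the 8 differences, 5 transitions and 3 transversions over 44 sites: P = 5/44 = 0.113636, Q = 3/44 = 0.068182.
d = −0.5·ln(0.704546) − 0.25·ln(0.863636) = −0.5·(-0.350202) − 0.25·(-0.146604) = 0.2118.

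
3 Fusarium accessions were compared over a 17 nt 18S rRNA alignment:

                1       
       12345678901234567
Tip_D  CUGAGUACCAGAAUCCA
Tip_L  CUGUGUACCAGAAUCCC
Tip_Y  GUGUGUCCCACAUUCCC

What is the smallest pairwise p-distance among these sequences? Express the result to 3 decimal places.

0.118

Pairwise Hamming distances:
  Tip_D vs Tip_L: 2
  Tip_D vs Tip_Y: 6
  Tip_L vs Tip_Y: 4
The smallest is 2 mismatches, between Tip_D and Tip_L; p = 2/17 = 0.118.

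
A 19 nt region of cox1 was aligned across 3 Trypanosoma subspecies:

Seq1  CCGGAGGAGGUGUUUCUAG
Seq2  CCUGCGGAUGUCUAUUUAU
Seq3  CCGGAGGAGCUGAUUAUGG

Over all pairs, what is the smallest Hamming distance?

Pairwise Hamming distances:
  Seq1 vs Seq2: 7
  Seq1 vs Seq3: 4
  Seq2 vs Seq3: 10
The smallest is 4, between Seq1 and Seq3.

4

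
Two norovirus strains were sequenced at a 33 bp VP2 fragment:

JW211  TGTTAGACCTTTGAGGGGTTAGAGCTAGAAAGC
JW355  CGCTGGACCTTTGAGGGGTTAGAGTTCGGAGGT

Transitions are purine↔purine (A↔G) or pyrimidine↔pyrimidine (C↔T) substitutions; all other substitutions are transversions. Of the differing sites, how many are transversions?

The sequences differ at positions 1 (T/C, transition), 3 (T/C, transition), 5 (A/G, transition), 25 (C/T, transition), 27 (A/C, transversion), 29 (A/G, transition), 31 (A/G, transition), 33 (C/T, transition).
Of the 8 differences, 7 transitions and 1 transversion, so the answer is 1.

1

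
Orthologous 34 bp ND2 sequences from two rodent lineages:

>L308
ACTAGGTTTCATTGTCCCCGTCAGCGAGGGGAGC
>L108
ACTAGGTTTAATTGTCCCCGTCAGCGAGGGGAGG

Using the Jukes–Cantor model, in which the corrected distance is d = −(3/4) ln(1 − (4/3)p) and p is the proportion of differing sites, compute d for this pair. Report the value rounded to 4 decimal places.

Mismatches occur at site 10 (C/A), site 34 (C/G).
p = 2/34 = 0.058824.
d = −0.75 · ln(1 − (4/3)·0.058824) = −0.75 · ln(0.921568) = −0.75 · (-0.081679) = 0.0613.

0.0613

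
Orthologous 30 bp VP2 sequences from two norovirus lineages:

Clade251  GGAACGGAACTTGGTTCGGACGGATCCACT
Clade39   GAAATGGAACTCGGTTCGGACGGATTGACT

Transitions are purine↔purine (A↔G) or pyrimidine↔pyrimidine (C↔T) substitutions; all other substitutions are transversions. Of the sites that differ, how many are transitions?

4

The sequences differ at positions 2 (G/A, transition), 5 (C/T, transition), 12 (T/C, transition), 26 (C/T, transition), 27 (C/G, transversion).
Of the 5 differences, 4 transitions and 1 transversion, so the answer is 4.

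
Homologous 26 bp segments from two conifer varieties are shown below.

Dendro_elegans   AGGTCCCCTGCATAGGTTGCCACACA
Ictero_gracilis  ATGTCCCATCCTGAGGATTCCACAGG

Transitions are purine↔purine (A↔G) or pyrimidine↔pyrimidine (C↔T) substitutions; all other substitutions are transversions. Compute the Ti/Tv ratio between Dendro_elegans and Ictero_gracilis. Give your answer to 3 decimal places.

0.125

Differing sites — 2:G/T (Tv); 8:C/A (Tv); 10:G/C (Tv); 12:A/T (Tv); 13:T/G (Tv); 17:T/A (Tv); 19:G/T (Tv); 25:C/G (Tv); 26:A/G (Ti).
Of the 9 differences, 1 transition and 8 transversions, so Ti/Tv = 1/8 = 0.125.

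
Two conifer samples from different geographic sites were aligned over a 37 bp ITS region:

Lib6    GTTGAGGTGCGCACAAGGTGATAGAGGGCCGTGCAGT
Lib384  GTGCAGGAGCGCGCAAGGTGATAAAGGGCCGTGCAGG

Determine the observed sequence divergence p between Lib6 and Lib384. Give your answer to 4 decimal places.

Mismatches occur at site 3 (T→G), site 4 (G→C), site 8 (T→A), site 13 (A→G), site 24 (G→A), site 37 (T→G).
There are 6 differences over 37 sites, so p = 6/37 = 0.1622.

0.1622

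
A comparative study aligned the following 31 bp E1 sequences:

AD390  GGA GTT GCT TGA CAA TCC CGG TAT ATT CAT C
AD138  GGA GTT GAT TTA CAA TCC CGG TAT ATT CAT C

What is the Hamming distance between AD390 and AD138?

Differing sites — 8:C/A; 11:G/T.
That gives 2 mismatches out of 31 aligned sites, so the Hamming distance is 2.

2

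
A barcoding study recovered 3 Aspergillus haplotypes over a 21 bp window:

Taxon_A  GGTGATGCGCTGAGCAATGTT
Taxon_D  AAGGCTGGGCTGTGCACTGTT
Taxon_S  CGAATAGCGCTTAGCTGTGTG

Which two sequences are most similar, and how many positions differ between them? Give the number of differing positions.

Pairwise Hamming distances:
  Taxon_A vs Taxon_D: 7
  Taxon_A vs Taxon_S: 9
  Taxon_D vs Taxon_S: 12
The smallest is 7, between Taxon_A and Taxon_D.

7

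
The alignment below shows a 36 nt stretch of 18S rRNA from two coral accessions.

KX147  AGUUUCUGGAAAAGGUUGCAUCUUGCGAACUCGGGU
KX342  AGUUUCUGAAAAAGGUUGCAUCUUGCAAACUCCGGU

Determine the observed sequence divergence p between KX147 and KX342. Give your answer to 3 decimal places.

Mismatches occur at site 9 (G/A), site 27 (G/A), site 33 (G/C).
There are 3 differences over 36 sites, so p = 3/36 = 0.083.

0.083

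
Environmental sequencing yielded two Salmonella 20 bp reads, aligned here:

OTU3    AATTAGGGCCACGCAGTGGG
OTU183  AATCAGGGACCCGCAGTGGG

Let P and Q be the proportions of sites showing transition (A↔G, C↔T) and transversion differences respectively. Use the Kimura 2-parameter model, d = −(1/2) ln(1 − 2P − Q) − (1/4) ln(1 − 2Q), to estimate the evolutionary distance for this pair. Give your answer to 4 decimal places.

0.1674

The sequences differ at positions 4 (T/C, transition), 9 (C/A, transversion), 11 (A/C, transversion).
Of the 3 differences, 1 transition and 2 transversions over 20 sites: P = 1/20 = 0.050000, Q = 2/20 = 0.100000.
d = −0.5·ln(0.800000) − 0.25·ln(0.800000) = −0.5·(-0.223144) − 0.25·(-0.223144) = 0.1674.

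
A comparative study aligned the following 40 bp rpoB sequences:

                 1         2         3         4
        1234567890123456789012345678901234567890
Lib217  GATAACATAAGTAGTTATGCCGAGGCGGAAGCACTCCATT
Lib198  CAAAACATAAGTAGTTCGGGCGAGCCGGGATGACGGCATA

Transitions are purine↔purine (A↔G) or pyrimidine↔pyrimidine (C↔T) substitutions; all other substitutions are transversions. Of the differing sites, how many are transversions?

11

The sequences differ at positions 1 (G/C, transversion), 3 (T/A, transversion), 17 (A/C, transversion), 18 (T/G, transversion), 20 (C/G, transversion), 25 (G/C, transversion), 29 (A/G, transition), 31 (G/T, transversion), 32 (C/G, transversion), 35 (T/G, transversion), 36 (C/G, transversion), 40 (T/A, transversion).
Of the 12 differences, 1 transition and 11 transversions, so the answer is 11.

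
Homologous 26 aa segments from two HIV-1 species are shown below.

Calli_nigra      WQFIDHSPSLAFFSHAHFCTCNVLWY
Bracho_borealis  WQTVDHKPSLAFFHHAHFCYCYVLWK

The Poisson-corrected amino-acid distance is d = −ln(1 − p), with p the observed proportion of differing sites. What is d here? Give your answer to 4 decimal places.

0.3137

Differing sites — 3:F/T; 4:I/V; 7:S/K; 14:S/H; 20:T/Y; 22:N/Y; 26:Y/K.
p = 7/26 = 0.269231.
d = −ln(1 − 0.269231) = −ln(0.730769) = 0.3137.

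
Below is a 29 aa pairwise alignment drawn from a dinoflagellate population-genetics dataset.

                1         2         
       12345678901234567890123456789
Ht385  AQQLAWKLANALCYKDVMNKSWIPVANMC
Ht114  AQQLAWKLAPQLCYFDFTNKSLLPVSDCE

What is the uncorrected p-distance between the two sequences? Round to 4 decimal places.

Mismatches occur at site 10 (N↔P), site 11 (A↔Q), site 15 (K↔F), site 17 (V↔F), site 18 (M↔T), site 22 (W↔L), site 23 (I↔L), site 26 (A↔S), site 27 (N↔D), site 28 (M↔C), site 29 (C↔E).
There are 11 differences over 29 sites, so p = 11/29 = 0.3793.

0.3793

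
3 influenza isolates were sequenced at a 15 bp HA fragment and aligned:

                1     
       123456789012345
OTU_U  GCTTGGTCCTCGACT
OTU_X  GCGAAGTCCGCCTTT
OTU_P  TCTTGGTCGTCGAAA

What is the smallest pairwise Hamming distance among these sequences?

Pairwise Hamming distances:
  OTU_U vs OTU_X: 7
  OTU_U vs OTU_P: 4
  OTU_X vs OTU_P: 10
The smallest is 4, between OTU_U and OTU_P.

4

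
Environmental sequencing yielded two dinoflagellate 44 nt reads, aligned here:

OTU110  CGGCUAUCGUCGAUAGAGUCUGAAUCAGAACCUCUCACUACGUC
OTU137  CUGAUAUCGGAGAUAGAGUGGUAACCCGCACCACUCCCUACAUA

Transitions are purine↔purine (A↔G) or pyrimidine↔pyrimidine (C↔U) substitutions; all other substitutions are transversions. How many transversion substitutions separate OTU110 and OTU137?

Mismatches occur at site 2 (G→U, transversion), site 4 (C→A, transversion), site 10 (U→G, transversion), site 11 (C→A, transversion), site 20 (C→G, transversion), site 21 (U→G, transversion), site 22 (G→U, transversion), site 25 (U→C, transition), site 27 (A→C, transversion), site 29 (A→C, transversion), site 33 (U→A, transversion), site 37 (A→C, transversion), site 42 (G→A, transition), site 44 (C→A, transversion).
Of the 14 differences, 2 transitions and 12 transversions, so the answer is 12.

12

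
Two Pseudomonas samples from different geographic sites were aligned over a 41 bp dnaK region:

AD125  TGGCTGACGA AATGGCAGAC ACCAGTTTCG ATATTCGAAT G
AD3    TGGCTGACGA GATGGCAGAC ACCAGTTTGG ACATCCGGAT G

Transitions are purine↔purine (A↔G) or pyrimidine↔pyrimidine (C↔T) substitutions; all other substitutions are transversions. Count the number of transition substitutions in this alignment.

The sequences differ at positions 11 (A/G, transition), 29 (C/G, transversion), 32 (T/C, transition), 35 (T/C, transition), 38 (A/G, transition).
Of the 5 differences, 4 transitions and 1 transversion, so the answer is 4.

4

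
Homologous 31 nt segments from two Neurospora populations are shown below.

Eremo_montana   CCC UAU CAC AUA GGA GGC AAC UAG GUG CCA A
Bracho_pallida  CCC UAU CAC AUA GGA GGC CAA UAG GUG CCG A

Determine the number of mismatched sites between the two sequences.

Differing sites — 19:A/C; 21:C/A; 30:A/G.
That gives 3 mismatches out of 31 aligned sites, so the Hamming distance is 3.

3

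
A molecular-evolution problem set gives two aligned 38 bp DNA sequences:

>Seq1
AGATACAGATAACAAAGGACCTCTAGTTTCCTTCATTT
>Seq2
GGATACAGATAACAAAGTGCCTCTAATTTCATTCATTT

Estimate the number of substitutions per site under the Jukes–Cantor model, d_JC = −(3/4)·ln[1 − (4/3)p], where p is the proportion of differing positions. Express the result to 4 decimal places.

Mismatches occur at site 1 (A↔G), site 18 (G↔T), site 19 (A↔G), site 26 (G↔A), site 31 (C↔A).
p = 5/38 = 0.131579.
d = −0.75 · ln(1 − (4/3)·0.131579) = −0.75 · ln(0.824561) = −0.75 · (-0.192904) = 0.1447.

0.1447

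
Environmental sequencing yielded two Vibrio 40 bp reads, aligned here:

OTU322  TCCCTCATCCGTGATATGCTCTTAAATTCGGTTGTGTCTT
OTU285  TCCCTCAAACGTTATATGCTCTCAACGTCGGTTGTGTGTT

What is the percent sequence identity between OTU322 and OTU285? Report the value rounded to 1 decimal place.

Differing sites — 8:T/A; 9:C/A; 13:G/T; 23:T/C; 26:A/C; 27:T/G; 38:C/G.
33 of the 40 sites match, so the percent identity is 33/40 × 100 = 82.5%.

82.5%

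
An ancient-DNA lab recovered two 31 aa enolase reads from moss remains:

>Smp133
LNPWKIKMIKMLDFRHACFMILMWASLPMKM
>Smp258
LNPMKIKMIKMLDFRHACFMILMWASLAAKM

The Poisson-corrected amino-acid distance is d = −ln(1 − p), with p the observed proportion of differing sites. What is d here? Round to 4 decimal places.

The sequences differ at positions 4 (W/M), 28 (P/A), 29 (M/A).
p = 3/31 = 0.096774.
d = −ln(1 − 0.096774) = −ln(0.903226) = 0.1018.

0.1018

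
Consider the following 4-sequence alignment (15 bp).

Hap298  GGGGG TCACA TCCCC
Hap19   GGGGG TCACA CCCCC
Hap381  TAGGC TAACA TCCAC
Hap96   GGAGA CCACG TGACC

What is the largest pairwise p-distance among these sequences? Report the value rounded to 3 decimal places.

Pairwise Hamming distances:
  Hap298 vs Hap19: 1
  Hap298 vs Hap381: 5
  Hap298 vs Hap96: 6
  Hap19 vs Hap381: 6
  Hap19 vs Hap96: 7
  Hap381 vs Hap96: 10
The largest is 10 mismatches, between Hap381 and Hap96; p = 10/15 = 0.667.

0.667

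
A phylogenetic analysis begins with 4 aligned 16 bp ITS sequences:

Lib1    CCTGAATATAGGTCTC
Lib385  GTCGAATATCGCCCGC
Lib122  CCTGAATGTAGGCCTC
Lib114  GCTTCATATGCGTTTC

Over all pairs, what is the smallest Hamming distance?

Pairwise Hamming distances:
  Lib1 vs Lib385: 7
  Lib1 vs Lib122: 2
  Lib1 vs Lib114: 6
  Lib385 vs Lib122: 7
  Lib385 vs Lib114: 10
  Lib122 vs Lib114: 8
The smallest is 2, between Lib1 and Lib122.

2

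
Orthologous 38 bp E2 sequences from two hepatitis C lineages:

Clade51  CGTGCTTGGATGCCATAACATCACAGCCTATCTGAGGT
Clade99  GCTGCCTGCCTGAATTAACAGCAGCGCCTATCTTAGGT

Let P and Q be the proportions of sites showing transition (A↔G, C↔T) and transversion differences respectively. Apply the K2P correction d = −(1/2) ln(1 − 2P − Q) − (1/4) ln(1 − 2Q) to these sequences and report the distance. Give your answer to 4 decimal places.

0.4256

Mismatches occur at site 1 (C→G, transversion), site 2 (G→C, transversion), site 6 (T→C, transition), site 9 (G→C, transversion), site 10 (A→C, transversion), site 13 (C→A, transversion), site 14 (C→A, transversion), site 15 (A→T, transversion), site 21 (T→G, transversion), site 24 (C→G, transversion), site 25 (A→C, transversion), site 34 (G→T, transversion).
Of the 12 differences, 1 transition and 11 transversions over 38 sites: P = 1/38 = 0.026316, Q = 11/38 = 0.289474.
d = −0.5·ln(0.657894) − 0.25·ln(0.421052) = −0.5·(-0.418711) − 0.25·(-0.864999) = 0.4256.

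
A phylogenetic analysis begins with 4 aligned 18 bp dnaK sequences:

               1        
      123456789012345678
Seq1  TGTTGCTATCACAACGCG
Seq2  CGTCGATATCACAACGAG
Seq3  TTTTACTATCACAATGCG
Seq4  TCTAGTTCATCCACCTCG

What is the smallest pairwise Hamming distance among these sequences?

Pairwise Hamming distances:
  Seq1 vs Seq2: 4
  Seq1 vs Seq3: 3
  Seq1 vs Seq4: 9
  Seq2 vs Seq3: 7
  Seq2 vs Seq4: 11
  Seq3 vs Seq4: 11
The smallest is 3, between Seq1 and Seq3.

3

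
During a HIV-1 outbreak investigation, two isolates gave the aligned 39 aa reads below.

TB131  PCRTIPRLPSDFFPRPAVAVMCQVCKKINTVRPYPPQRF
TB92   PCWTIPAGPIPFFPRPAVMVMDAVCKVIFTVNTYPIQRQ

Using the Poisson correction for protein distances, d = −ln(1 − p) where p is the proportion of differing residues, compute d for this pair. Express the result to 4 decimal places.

0.4447

Mismatches occur at site 3 (R/W), site 7 (R/A), site 8 (L/G), site 10 (S/I), site 11 (D/P), site 19 (A/M), site 22 (C/D), site 23 (Q/A), site 27 (K/V), site 29 (N/F), site 32 (R/N), site 33 (P/T), site 36 (P/I), site 39 (F/Q).
p = 14/39 = 0.358974.
d = −ln(1 − 0.358974) = −ln(0.641026) = 0.4447.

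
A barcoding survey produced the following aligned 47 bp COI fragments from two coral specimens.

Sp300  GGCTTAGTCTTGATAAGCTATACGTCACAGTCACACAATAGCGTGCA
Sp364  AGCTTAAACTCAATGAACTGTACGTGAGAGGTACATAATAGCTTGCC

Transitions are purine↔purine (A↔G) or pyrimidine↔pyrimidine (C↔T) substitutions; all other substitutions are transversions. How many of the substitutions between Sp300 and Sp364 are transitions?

The sequences differ at positions 1 (G/A, transition), 7 (G/A, transition), 8 (T/A, transversion), 11 (T/C, transition), 12 (G/A, transition), 15 (A/G, transition), 17 (G/A, transition), 20 (A/G, transition), 26 (C/G, transversion), 28 (C/G, transversion), 31 (T/G, transversion), 32 (C/T, transition), 36 (C/T, transition), 43 (G/T, transversion), 47 (A/C, transversion).
Of the 15 differences, 9 transitions and 6 transversions, so the answer is 9.

9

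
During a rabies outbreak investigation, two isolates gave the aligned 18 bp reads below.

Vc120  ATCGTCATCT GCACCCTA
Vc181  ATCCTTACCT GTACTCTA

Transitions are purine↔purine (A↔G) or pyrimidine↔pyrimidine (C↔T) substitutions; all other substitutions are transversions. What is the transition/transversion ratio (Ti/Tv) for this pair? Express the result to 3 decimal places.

4.000

Differing sites — 4:G/C (Tv); 6:C/T (Ti); 8:T/C (Ti); 12:C/T (Ti); 15:C/T (Ti).
Of the 5 differences, 4 transitions and 1 transversion, so Ti/Tv = 4/1 = 4.000.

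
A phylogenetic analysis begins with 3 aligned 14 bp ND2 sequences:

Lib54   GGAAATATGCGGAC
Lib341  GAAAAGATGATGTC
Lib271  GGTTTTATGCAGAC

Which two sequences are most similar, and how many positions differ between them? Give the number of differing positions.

Pairwise Hamming distances:
  Lib54 vs Lib341: 5
  Lib54 vs Lib271: 4
  Lib341 vs Lib271: 8
The smallest is 4, between Lib54 and Lib271.

4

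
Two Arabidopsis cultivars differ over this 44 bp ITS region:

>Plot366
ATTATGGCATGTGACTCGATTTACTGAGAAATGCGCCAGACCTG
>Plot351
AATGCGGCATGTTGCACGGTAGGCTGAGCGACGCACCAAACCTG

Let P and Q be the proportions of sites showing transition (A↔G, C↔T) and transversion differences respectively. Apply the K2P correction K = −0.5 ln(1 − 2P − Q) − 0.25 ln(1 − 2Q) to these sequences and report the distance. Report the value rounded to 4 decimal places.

0.4738

Differing sites — 2:T/A (Tv); 4:A/G (Ti); 5:T/C (Ti); 13:G/T (Tv); 14:A/G (Ti); 16:T/A (Tv); 19:A/G (Ti); 21:T/A (Tv); 22:T/G (Tv); 23:A/G (Ti); 29:A/C (Tv); 30:A/G (Ti); 32:T/C (Ti); 35:G/A (Ti); 39:G/A (Ti).
Of the 15 differences, 9 transitions and 6 transversions over 44 sites: P = 9/44 = 0.204545, Q = 6/44 = 0.136364.
d = −0.5·ln(0.454546) − 0.25·ln(0.727272) = −0.5·(-0.788456) − 0.25·(-0.318455) = 0.4738.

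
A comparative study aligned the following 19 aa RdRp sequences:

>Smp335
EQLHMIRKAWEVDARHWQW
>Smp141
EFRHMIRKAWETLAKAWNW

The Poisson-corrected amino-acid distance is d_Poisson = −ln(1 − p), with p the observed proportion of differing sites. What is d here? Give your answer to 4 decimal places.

Differing sites — 2:Q/F; 3:L/R; 12:V/T; 13:D/L; 15:R/K; 16:H/A; 18:Q/N.
p = 7/19 = 0.368421.
d = −ln(1 − 0.368421) = −ln(0.631579) = 0.4595.

0.4595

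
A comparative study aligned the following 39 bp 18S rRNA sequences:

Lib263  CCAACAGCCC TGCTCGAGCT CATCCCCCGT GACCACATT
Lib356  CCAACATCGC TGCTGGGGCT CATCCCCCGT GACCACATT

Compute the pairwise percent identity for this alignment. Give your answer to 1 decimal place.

Mismatches occur at site 7 (G/T), site 9 (C/G), site 15 (C/G), site 17 (A/G).
35 of the 39 sites match, so the percent identity is 35/39 × 100 = 89.7%.

89.7%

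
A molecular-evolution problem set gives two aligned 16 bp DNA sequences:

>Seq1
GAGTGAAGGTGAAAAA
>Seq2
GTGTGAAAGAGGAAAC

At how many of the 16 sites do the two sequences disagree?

5

The sequences differ at positions 2 (A/T), 8 (G/A), 10 (T/A), 12 (A/G), 16 (A/C).
That gives 5 mismatches out of 16 aligned sites, so the Hamming distance is 5.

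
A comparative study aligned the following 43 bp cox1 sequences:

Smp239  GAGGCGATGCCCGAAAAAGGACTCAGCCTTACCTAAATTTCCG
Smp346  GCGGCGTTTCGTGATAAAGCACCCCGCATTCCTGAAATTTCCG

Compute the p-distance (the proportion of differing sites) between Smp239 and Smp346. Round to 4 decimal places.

0.3023

The sequences differ at positions 2 (A/C), 7 (A/T), 9 (G/T), 11 (C/G), 12 (C/T), 15 (A/T), 20 (G/C), 23 (T/C), 25 (A/C), 28 (C/A), 31 (A/C), 33 (C/T), 34 (T/G).
There are 13 differences over 43 sites, so p = 13/43 = 0.3023.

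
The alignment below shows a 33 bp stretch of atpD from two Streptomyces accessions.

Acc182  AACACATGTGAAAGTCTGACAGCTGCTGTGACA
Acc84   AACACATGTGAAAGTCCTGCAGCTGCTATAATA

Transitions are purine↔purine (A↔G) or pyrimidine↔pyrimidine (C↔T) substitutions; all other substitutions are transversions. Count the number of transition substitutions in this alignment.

5

Differing sites — 17:T/C (Ti); 18:G/T (Tv); 19:A/G (Ti); 28:G/A (Ti); 30:G/A (Ti); 32:C/T (Ti).
Of the 6 differences, 5 transitions and 1 transversion, so the answer is 5.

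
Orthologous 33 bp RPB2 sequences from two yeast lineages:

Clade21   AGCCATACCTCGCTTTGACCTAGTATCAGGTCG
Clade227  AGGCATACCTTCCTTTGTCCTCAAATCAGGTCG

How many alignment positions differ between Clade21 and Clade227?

The sequences differ at positions 3 (C/G), 11 (C/T), 12 (G/C), 18 (A/T), 22 (A/C), 23 (G/A), 24 (T/A).
That gives 7 mismatches out of 33 aligned sites, so the Hamming distance is 7.

7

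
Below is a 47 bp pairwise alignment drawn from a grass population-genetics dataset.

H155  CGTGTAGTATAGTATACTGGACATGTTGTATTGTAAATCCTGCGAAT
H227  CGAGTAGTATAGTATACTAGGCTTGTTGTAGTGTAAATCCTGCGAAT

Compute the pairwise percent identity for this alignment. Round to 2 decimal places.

Differing sites — 3:T/A; 19:G/A; 21:A/G; 23:A/T; 31:T/G.
42 of the 47 sites match, so the percent identity is 42/47 × 100 = 89.36%.

89.36%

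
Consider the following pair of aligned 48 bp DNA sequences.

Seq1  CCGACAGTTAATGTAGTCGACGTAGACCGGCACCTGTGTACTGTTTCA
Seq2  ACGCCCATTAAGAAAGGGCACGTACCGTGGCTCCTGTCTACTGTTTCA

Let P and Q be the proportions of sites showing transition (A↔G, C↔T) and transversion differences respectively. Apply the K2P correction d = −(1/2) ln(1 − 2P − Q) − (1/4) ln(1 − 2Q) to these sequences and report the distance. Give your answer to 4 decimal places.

0.4470

The sequences differ at positions 1 (C/A, transversion), 4 (A/C, transversion), 6 (A/C, transversion), 7 (G/A, transition), 12 (T/G, transversion), 13 (G/A, transition), 14 (T/A, transversion), 17 (T/G, transversion), 18 (C/G, transversion), 19 (G/C, transversion), 25 (G/C, transversion), 26 (A/C, transversion), 27 (C/G, transversion), 28 (C/T, transition), 32 (A/T, transversion), 38 (G/C, transversion).
Of the 16 differences, 3 transitions and 13 transversions over 48 sites: P = 3/48 = 0.062500, Q = 13/48 = 0.270833.
d = −0.5·ln(0.604167) − 0.25·ln(0.458334) = −0.5·(-0.503905) − 0.25·(-0.780157) = 0.4470.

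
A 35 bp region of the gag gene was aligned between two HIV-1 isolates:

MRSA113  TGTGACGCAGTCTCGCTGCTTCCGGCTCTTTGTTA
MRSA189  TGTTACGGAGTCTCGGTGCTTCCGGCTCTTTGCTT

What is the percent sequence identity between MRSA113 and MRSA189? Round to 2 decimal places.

Differing sites — 4:G/T; 8:C/G; 16:C/G; 33:T/C; 35:A/T.
30 of the 35 sites match, so the percent identity is 30/35 × 100 = 85.71%.

85.71%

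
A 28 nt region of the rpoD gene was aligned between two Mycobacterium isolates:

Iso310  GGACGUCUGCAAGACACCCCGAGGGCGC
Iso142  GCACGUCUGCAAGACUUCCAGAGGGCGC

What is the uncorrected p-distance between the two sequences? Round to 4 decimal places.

The sequences differ at positions 2 (G/C), 16 (A/U), 17 (C/U), 20 (C/A).
There are 4 differences over 28 sites, so p = 4/28 = 0.1429.

0.1429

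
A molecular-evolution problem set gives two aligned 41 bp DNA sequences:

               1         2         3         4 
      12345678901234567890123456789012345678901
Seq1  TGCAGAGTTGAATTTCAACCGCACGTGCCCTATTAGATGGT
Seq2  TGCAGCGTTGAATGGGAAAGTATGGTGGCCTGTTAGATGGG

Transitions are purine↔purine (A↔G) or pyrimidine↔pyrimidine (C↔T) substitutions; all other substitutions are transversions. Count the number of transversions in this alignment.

12

Mismatches occur at site 6 (A/C, transversion), site 14 (T/G, transversion), site 15 (T/G, transversion), site 16 (C/G, transversion), site 19 (C/A, transversion), site 20 (C/G, transversion), site 21 (G/T, transversion), site 22 (C/A, transversion), site 23 (A/T, transversion), site 24 (C/G, transversion), site 28 (C/G, transversion), site 32 (A/G, transition), site 41 (T/G, transversion).
Of the 13 differences, 1 transition and 12 transversions, so the answer is 12.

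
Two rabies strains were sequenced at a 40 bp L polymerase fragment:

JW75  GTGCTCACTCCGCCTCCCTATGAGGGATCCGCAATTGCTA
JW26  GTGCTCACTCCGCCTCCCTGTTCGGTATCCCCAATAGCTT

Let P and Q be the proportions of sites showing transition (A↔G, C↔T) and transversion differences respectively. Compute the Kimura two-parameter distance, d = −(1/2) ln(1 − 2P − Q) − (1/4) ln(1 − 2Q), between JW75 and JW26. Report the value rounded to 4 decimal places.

0.2007

Differing sites — 20:A/G (Ti); 22:G/T (Tv); 23:A/C (Tv); 26:G/T (Tv); 31:G/C (Tv); 36:T/A (Tv); 40:A/T (Tv).
Of the 7 differences, 1 transition and 6 transversions over 40 sites: P = 1/40 = 0.025000, Q = 6/40 = 0.150000.
d = −0.5·ln(0.800000) − 0.25·ln(0.700000) = −0.5·(-0.223144) − 0.25·(-0.356675) = 0.2007.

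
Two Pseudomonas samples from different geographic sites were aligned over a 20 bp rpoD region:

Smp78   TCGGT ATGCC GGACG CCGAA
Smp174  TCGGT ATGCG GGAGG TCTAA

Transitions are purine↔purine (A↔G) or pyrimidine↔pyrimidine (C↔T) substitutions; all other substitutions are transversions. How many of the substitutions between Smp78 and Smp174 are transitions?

Mismatches occur at site 10 (C↔G, transversion), site 14 (C↔G, transversion), site 16 (C↔T, transition), site 18 (G↔T, transversion).
Of the 4 differences, 1 transition and 3 transversions, so the answer is 1.

1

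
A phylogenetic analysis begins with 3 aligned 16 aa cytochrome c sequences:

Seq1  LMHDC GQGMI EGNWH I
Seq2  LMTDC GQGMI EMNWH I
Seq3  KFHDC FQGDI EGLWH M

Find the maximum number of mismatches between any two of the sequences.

Pairwise Hamming distances:
  Seq1 vs Seq2: 2
  Seq1 vs Seq3: 6
  Seq2 vs Seq3: 8
The largest is 8, between Seq2 and Seq3.

8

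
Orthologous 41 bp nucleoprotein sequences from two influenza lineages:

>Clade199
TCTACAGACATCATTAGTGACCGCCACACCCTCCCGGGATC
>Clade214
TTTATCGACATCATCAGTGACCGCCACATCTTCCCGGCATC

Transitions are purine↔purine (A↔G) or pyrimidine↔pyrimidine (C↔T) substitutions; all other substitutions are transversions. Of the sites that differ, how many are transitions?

5

The sequences differ at positions 2 (C/T, transition), 5 (C/T, transition), 6 (A/C, transversion), 15 (T/C, transition), 29 (C/T, transition), 31 (C/T, transition), 38 (G/C, transversion).
Of the 7 differences, 5 transitions and 2 transversions, so the answer is 5.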